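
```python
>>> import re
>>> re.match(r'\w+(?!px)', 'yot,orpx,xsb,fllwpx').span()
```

The negative lookahead/lookbehind blocks any match where the forbidden context is present.
`re.match` won't scan ahead — the pattern has to work from the very first character.
The match spans [0:3] → 'yot'.

(0, 3)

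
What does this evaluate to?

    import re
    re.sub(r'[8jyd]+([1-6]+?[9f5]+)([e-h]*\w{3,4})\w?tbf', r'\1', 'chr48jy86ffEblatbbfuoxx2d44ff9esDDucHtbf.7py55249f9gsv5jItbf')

`\1` in the replacement pulls in group 1's text for each match.

'chr48jy86ffEblatbbfuoxx2d44ff9esDDucHtbf.7p55249f9'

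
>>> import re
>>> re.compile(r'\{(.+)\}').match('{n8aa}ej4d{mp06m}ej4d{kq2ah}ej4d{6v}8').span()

(0, 36)

`re.match` only tries the pattern at the start of the string.
The match spans [0:36] → '{n8aa}ej4d{mp06m}ej4d{kq2ah}ej4d{6v}'.
Captured: group 1 = 'n8aa}ej4d{mp06m}ej4d{kq2ah}ej4d{6v'.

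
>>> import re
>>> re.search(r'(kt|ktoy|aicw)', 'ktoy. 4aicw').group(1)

'kt'

Alternation tries branches left to right and keeps the first one that lets the overall match succeed at that position.
`re.search` scans for the first position where the pattern succeeds.
The match spans [0:2] → 'kt'.
Captured: group 1 = 'kt'.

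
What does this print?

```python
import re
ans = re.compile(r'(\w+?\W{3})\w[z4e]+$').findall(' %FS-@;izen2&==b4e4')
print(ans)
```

['izen2&==']

This matches one or more of a word character (lazy), then exactly 3 of a non-word character (captured); then a word character, then one or more of one of [z4e]; then anchored at the end.
Walking the string: at [7:19] match 'izen2&==b4e4', group 1 = 'izen2&=='.
One capturing group, so `findall` returns just the captured substring from the one match — 1 in all.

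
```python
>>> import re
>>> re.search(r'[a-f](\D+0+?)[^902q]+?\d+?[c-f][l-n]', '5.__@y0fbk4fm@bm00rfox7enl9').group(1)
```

The match spans [11:25] → 'fm@bm00rfox7en'.
Captured: group 1 = 'm@bm00'.

'm@bm00'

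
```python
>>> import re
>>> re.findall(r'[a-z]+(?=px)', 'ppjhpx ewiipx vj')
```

The positive lookaround only admits positions where the adjacent text matches; those characters stay outside the span.
`findall` yields the raw match text (2 of them) because the pattern has no groups.

['ppjh', 'ewii']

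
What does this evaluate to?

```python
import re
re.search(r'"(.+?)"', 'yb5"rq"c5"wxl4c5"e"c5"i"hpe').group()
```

'"rq"'

Because the quantifier is non-greedy, it stops expanding at the earliest point where the rest of the pattern can succeed.
The match spans [3:7] → '"rq"'.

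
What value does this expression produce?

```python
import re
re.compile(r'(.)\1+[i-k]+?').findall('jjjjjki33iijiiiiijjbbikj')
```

['j', '3', 'i', 'b']

`\1` is not a pattern — it's the concrete string captured by group 1, re-applied verbatim.
Matches: at [0:6] match 'jjjjjk', group 1 = 'j'; at [7:10] match '33i', group 1 = '3'; at [12:18] match 'iiiiij', group 1 = 'i'; at [19:22] match 'bbi', group 1 = 'b'.
One capturing group, so `findall` returns just the captured substring from each match — 4 in all.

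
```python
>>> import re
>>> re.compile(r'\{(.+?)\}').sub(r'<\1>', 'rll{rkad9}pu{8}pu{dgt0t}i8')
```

`\1` in the replacement pulls in group 1's text for each match.

'rll<rkad9>pu<8>pu<dgt0t>i8'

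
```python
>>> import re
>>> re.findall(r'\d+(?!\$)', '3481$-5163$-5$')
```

['348', '516']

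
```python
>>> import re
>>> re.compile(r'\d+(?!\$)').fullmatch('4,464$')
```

None

`fullmatch` succeeds only if the pattern covers the string from start to end.
Here the pattern can't cover the whole string, so the call returns None.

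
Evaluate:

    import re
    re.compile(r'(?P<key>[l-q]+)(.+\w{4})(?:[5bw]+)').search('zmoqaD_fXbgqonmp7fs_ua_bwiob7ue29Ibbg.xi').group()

This matches one or more of a character in [l-q] (captured as 'key'); then one or more of any character, then exactly 4 of a word character (captured); then one or more of one of [5bw] (non-capturing group).
Unlike `match`, `search` isn't anchored — it looks for the pattern anywhere in the string.
The match spans [1:36] → 'moqaD_fXbgqonmp7fs_ua_bwiob7ue29Ibb'.
Captured: group 1 = 'moq', group 2 = 'aD_fXbgqonmp7fs_ua_bwiob7ue29Ib'.

'moqaD_fXbgqonmp7fs_ua_bwiob7ue29Ibb'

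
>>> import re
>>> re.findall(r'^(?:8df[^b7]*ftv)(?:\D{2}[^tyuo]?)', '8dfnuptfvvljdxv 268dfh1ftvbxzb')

['8dfnuptfvvljdxv 268dfh1ftvbxz']

The pattern matches anchored at the start of the string; then the literal '8df', then zero or more of any character except [b7], then the literal 'ftv' (non-capturing group); then exactly 2 of a non-digit, then optionally any character except [tyuo] (non-capturing group).
No capturing groups, so `findall` returns the 1 full match string.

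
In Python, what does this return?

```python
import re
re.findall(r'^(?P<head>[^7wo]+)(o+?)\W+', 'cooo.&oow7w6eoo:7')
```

The pattern matches anchored at the start of the string; then one or more of any character except [7wo] (captured as 'head'); then one or more of a literal 'o' (lazy) (captured); then one or more of a non-word character.
With 2 capturing groups, `findall` returns a 2-tuple per match.

[('c', 'ooo')]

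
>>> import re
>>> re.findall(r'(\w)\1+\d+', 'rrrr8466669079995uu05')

['r', 'u']

`\1` has to match the exact text group 1 already captured.
Matches: at [0:17] match 'rrrr8466669079995', group 1 = 'r'; at [17:21] match 'uu05', group 1 = 'u'.
With a single group, `findall` returns only what that group captured — 2 items.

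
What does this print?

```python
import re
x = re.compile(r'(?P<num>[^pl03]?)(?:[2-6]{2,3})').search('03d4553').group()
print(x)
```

d455

The pattern matches optionally any character except [pl03] (captured as 'num'); then 2 to 3 of a character in [2-6] (non-capturing group).
`re.search` scans for the first position where the pattern succeeds.
The match spans [2:6] → 'd455'.
Captured: group 1 = 'd'.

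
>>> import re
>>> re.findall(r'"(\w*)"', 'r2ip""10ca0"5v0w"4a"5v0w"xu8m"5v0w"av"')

['', '5v0w', '5v0w', '5v0w']

Matches: at [4:6] match '""', group 1 = ''; at [11:17] match '"5v0w"', group 1 = '5v0w'; at [19:25] match '"5v0w"', group 1 = '5v0w'; at [29:35] match '"5v0w"', group 1 = '5v0w'.
One capturing group, so `findall` returns just the captured substring from each match — 4 in all.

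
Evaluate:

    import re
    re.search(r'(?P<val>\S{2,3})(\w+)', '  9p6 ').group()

'9p6'

Pattern: 2 to 3 of a non-whitespace character (captured as 'val'); then one or more of a word character (captured).
`re.search` scans for the first position where the pattern succeeds.
The match spans [2:5] → '9p6'.
Captured: group 1 = '9p', group 2 = '6'.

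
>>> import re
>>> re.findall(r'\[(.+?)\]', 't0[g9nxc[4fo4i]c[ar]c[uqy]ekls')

One capturing group, so `findall` returns just the captured substring from each match — 3 in all.

['g9nxc[4fo4i', 'ar', 'uqy']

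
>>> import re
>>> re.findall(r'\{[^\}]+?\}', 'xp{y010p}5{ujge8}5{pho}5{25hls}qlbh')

['{y010p}', '{ujge8}', '{pho}', '{25hls}']

No capturing groups, so `findall` returns the 4 full match strings.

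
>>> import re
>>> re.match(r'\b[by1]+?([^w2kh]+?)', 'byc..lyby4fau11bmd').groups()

Pattern: a word boundary (`\b`, zero-width); then one or more of one of [by1] (lazy); then one or more of any character except [w2kh] (lazy) (captured).
A `+?`/`*?`/`{m,n}?` starts at its minimum and grows only as far as needed for what follows to match.
`match` is anchored at position 0; if the pattern doesn't fit there, it returns None.
The match spans [0:2] → 'by'.
Captured: group 1 = 'y'.

('y',)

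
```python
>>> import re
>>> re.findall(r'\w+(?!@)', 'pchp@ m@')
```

['pch']

The negative lookahead/lookbehind blocks any match where the forbidden context is present.
Scanning left to right: at [0:3] → 'pch'.
With no groups in the pattern, `findall` gives back each whole match — 1 here.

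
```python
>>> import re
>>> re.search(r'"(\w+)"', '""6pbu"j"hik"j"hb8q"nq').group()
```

'"6pbu"'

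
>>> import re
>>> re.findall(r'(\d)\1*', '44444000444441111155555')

After group 1 captures some text, `\1` only succeeds where that same text appears again.
`findall` collects group 1 from each match (5 total).

['4', '0', '4', '1', '5']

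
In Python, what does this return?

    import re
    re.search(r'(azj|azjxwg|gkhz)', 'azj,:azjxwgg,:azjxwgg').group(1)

'azj'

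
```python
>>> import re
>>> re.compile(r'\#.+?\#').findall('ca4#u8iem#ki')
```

['#u8iem#']

Matches: at [3:10] → '#u8iem#'.
`findall` yields the raw match text (1 of them) because the pattern has no groups.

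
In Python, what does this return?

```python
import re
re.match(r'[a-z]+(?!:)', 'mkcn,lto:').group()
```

'mkcn'

The negative lookaround is zero-width — it rules out positions where the adjacent text would match, without consuming anything.
`re.match` won't scan ahead — the pattern has to work from the very first character.
The match spans [0:4] → 'mkcn'.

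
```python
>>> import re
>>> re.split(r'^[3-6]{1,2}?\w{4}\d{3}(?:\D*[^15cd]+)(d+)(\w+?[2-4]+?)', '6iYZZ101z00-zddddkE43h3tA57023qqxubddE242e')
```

['', 'dddd', 'kE4', '3h3tA57023qqxubddE242e']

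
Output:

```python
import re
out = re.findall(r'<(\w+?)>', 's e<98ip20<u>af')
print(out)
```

['u']

`findall` collects group 1 from the one match (1 total).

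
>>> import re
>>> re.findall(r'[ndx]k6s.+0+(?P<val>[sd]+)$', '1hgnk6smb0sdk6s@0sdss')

The pattern matches one of [ndx], then the literal 'k6s'; then one or more of any character, then one or more of the literal '0'; then one or more of one of [sd] (captured as 'val'); then anchored at the end.
One capturing group, so `findall` returns just the captured substring from the one match — 1 in all.

['sdss']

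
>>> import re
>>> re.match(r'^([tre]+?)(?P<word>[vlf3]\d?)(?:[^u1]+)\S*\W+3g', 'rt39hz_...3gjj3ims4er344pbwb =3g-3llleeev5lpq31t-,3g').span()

(0, 52)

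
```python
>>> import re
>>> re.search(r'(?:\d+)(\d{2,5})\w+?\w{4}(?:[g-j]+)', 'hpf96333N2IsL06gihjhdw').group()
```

The match spans [3:20] → '96333N2IsL06gihjh'.

'96333N2IsL06gihjh'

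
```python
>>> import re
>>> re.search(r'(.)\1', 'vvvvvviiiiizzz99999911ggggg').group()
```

'vv'

`\1` has to match the exact text group 1 already captured.
`re.search` scans for the first position where the pattern succeeds.
The match spans [0:2] → 'vv'.
Captured: group 1 = 'v'.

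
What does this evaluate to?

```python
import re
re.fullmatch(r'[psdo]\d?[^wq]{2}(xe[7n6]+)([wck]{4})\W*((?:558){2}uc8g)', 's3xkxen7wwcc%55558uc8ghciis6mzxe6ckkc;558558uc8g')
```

None

`re.fullmatch` requires the pattern to consume the entire string.
Here the string isn't matched end-to-end, so the call returns None.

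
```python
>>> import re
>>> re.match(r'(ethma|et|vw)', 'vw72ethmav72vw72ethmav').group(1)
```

'vw'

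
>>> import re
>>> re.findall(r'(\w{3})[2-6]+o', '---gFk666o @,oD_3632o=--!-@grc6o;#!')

['gFk', 'oD_', 'grc']

The pattern matches exactly 3 of a word character (captured); then one or more of a character in [2-6], then a literal 'o'.
Because there's exactly one group, `findall` drops the full match and keeps group 1 from each hit.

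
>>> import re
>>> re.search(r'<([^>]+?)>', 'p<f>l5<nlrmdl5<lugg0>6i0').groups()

('f',)

`re.search` scans for the first position where the pattern succeeds.
The match spans [1:4] → '<f>'.
Captured: group 1 = 'f'.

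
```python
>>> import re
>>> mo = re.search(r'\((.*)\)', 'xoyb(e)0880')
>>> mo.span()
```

(4, 7)

Unlike `match`, `search` isn't anchored — it looks for the pattern anywhere in the string.
The match spans [4:7] → '(e)'.
Captured: group 1 = 'e'.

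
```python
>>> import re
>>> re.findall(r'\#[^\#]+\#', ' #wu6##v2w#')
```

Scanning left to right: at [1:6] → '#wu6#'; at [6:11] → '#v2w#'.
With no groups in the pattern, `findall` gives back each whole match — 2 here.

['#wu6#', '#v2w#']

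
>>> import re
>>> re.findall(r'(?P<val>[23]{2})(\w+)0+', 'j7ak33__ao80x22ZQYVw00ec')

With 2 capturing groups, `findall` returns a 2-tuple per match.

[('33', '__ao80x22ZQYVw0')]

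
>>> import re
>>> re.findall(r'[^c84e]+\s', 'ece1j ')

Since nothing is captured, `findall` lists the 1 matched substring directly.

['1j ']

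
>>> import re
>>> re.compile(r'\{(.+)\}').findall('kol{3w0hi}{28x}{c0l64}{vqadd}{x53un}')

['3w0hi}{28x}{c0l64}{vqadd}{x53un']

Matches: at [3:36] match '{3w0hi}{28x}{c0l64}{vqadd}{x53un}', group 1 = '3w0hi}{28x}{c0l64}{vqadd}{x53un'.
Because there's exactly one group, `findall` drops the full match and keeps group 1 from the one hit.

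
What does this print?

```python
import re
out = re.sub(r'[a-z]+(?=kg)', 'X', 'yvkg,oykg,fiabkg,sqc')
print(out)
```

Xkg,Xkg,Xkg,sqc

The `(?=…)`/`(?<=…)` assertion just peeks at neighbouring text; it doesn't advance the match position.
Every occurrence is swapped for 'X'.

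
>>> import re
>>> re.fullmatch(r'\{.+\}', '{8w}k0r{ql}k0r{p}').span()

(0, 17)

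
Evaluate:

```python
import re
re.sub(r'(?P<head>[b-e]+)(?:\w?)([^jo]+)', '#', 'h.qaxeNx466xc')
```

'h.qax#'

`sub` substitutes '#' at each match site.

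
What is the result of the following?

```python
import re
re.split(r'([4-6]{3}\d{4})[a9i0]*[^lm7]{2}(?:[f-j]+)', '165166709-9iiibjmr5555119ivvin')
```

The group in the pattern means `split` returns the separators' captures alongside the pieces.

['165166709-9iiibjmr', '5555119', 'n']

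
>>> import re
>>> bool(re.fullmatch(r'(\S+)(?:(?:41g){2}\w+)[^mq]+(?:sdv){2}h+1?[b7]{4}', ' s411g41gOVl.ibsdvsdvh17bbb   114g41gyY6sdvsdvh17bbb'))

The pattern matches one or more of a non-whitespace character (captured); then the literal '41g' repeated 2 times, then one or more of a word character (non-capturing group); then one or more of any character except [mq], then the literal 'sdv' repeated 2 times; then one or more of the literal 'h', then optionally the literal '1'; then exactly 4 of one of [b7].
`re.fullmatch` requires the pattern to consume the entire string.
Here the string isn't matched end-to-end, so the call returns None, and `bool(None)` is False.

False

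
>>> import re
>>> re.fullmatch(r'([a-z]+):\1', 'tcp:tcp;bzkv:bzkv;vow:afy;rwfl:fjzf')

`\1` is not a pattern — it's the concrete string captured by group 1, re-applied verbatim.
`fullmatch` succeeds only if the pattern covers the string from start to end.
Here the string isn't matched end-to-end, so the call returns None.

None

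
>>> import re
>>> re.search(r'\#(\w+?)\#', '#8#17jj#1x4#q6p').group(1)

'8'

The match spans [0:3] → '#8#'.
Captured: group 1 = '8'.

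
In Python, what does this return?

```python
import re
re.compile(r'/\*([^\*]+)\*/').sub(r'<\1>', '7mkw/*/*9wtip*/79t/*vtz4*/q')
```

'7mkw/*<9wtip>79t<vtz4>q'

Matches: at [6:15] → '/*9wtip*/'; at [18:26] → '/*vtz4*/'.
Each match is replaced using the text its own group 1 captured.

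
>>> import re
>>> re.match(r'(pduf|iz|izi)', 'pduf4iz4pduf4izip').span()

`re.match` only tries the pattern at the start of the string.
The match spans [0:4] → 'pduf'.
Captured: group 1 = 'pduf'.

(0, 4)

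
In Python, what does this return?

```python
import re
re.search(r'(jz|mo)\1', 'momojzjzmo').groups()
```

A backreference is literal: `\1` must see the identical characters the first group matched.
`re.search` scans for the first position where the pattern succeeds.
The match spans [0:4] → 'momo'.
Captured: group 1 = 'mo'.

('mo',)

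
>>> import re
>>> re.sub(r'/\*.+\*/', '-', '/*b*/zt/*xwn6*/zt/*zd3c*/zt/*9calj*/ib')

'-ib'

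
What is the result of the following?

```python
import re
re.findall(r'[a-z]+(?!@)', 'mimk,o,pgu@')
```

The negative lookahead/lookbehind blocks any match where the forbidden context is present.
Scanning left to right: at [0:4] → 'mimk'; at [5:6] → 'o'; at [7:9] → 'pg'.
With no groups in the pattern, `findall` gives back each whole match — 3 here.

['mimk', 'o', 'pg']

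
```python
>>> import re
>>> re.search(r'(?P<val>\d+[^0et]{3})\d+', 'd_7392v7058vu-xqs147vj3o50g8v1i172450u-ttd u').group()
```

'7392v7058'

Pattern: one or more of a digit, then exactly 3 of any character except [0et] (captured as 'val'); then one or more of a digit.
`re.search` scans for the first position where the pattern succeeds.
The match spans [2:11] → '7392v7058'.
Captured: group 1 = '7392v7'.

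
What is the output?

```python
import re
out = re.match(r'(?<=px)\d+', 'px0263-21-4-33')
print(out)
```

None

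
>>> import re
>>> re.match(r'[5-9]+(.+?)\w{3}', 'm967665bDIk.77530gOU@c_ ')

None

`match` is anchored at position 0; if the pattern doesn't fit there, it returns None.
Here the string doesn't start with a match, so the call returns None.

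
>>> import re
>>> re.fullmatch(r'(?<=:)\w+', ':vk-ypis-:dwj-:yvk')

None

For `fullmatch`, every character of the input must be accounted for by the pattern.
Here there's no way to consume every character, so the call returns None.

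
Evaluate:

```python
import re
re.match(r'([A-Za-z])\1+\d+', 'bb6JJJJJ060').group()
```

'bb6'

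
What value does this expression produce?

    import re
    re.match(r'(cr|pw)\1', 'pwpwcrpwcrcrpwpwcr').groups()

('pw',)

After group 1 captures some text, `\1` only succeeds where that same text appears again.
`match` is anchored at position 0; if the pattern doesn't fit there, it returns None.
The match spans [0:4] → 'pwpw'.
Captured: group 1 = 'pw'.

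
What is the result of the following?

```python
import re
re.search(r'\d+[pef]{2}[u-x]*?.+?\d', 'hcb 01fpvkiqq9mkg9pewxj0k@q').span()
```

(4, 14)

A non-greedy quantifier consumes as few characters as it can — just enough that the remainder of the pattern still matches from where it stops; whatever follows it matches normally.
The match spans [4:14] → '01fpvkiqq9'.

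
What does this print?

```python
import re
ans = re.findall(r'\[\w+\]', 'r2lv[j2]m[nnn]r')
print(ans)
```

['[j2]', '[nnn]']

Scanning left to right: at [4:8] → '[j2]'; at [9:14] → '[nnn]'.
No capturing groups, so `findall` returns the 2 full match strings.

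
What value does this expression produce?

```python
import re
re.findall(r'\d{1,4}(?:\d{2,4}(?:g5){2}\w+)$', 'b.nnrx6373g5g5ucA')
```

Pattern: 1 to 4 of a digit; then 2 to 4 of a digit, then the literal 'g5' repeated 2 times, then one or more of a word character (non-capturing group); then anchored at the end.
Walking the string: at [6:17] → '6373g5g5ucA'.
No capturing groups, so `findall` returns the 1 full match string.

['6373g5g5ucA']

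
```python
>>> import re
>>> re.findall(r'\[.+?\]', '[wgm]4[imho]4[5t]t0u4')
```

['[wgm]', '[imho]', '[5t]']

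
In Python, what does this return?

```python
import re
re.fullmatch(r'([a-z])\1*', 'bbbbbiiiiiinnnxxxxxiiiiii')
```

None

After group 1 captures some text, `\1` only succeeds where that same text appears again.
`fullmatch` succeeds only if the pattern covers the string from start to end.
Here the string isn't matched end-to-end, so the call returns None.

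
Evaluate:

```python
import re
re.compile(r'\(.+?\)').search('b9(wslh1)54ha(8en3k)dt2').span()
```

Because the quantifier is non-greedy, it stops expanding at the earliest point where the rest of the pattern can succeed.
Unlike `match`, `search` isn't anchored — it looks for the pattern anywhere in the string.
The match spans [2:9] → '(wslh1)'.

(2, 9)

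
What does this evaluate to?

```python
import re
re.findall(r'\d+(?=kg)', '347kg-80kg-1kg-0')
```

The `(?=…)`/`(?<=…)` assertion just peeks at neighbouring text; it doesn't advance the match position.
Since nothing is captured, `findall` lists the 3 matched substrings directly.

['347', '80', '1']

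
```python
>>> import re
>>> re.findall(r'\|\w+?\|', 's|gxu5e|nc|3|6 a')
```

`findall` yields the raw match text (2 of them) because the pattern has no groups.

['|gxu5e|', '|3|']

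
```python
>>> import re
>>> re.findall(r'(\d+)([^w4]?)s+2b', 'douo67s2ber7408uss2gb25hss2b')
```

[('67', ''), ('25', 'h')]

This matches one or more of a digit (captured); then optionally any character except [w4] (captured); then one or more of a literal 's', then the literal '2b'.
Matches: at [4:9] match '67s2b', groups = ('67', ''); at [21:28] match '25hss2b', groups = ('25', 'h').
`findall` packs the 2 group values into a tuple for every match.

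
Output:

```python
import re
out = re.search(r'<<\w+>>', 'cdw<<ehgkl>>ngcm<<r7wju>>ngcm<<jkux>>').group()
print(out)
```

<<ehgkl>>

`re.search` scans for the first position where the pattern succeeds.
The match spans [3:12] → '<<ehgkl>>'.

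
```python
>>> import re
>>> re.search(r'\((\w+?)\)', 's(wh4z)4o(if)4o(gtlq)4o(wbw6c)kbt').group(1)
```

'wh4z'

`search` walks the string left to right and returns the first match it finds.
The match spans [1:7] → '(wh4z)'.
Captured: group 1 = 'wh4z'.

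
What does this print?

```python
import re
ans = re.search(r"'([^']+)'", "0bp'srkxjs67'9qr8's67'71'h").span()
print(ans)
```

(3, 13)

Unlike `match`, `search` isn't anchored — it looks for the pattern anywhere in the string.
The match spans [3:13] → "'srkxjs67'".
Captured: group 1 = 'srkxjs67'.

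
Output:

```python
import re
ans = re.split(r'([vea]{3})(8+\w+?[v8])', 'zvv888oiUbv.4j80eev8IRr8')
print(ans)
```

['zvv888oiUbv.4j80', 'eev', '8IRr8', '']

Pattern: exactly 3 of one of [vea] (captured); then one or more of a literal '8', then one or more of a word character (lazy), then one of [v8] (captured).
Matches to split on: at [16:24] → 'eev8IRr8'.
Because the pattern has a capturing group, `split` also inserts each captured text between the pieces.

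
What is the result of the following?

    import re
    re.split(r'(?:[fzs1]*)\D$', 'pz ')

['p', '']

This matches zero or more of one of [fzs1] (non-capturing group); then a non-digit; then anchored at the end.
Matches to split on: at [1:3] → 'z '.
The string is cut at each match, leaving 2 pieces.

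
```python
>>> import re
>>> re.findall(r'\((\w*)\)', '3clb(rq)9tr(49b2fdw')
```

['rq']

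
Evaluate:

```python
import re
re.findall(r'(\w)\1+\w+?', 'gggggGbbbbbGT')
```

`\1` is not a pattern — it's the concrete string captured by group 1, re-applied verbatim.
Walking the string: at [0:6] match 'gggggG', group 1 = 'g'; at [6:12] match 'bbbbbG', group 1 = 'b'.
One capturing group, so `findall` returns just the captured substring from each match — 2 in all.

['g', 'b']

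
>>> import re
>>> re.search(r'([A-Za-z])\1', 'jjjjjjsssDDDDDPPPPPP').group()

`\1` has to match the exact text group 1 already captured.
The match spans [0:2] → 'jj'.

'jj'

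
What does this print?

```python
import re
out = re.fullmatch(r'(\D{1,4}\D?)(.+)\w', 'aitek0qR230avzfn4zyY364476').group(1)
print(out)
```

The match spans [0:26] → 'aitek0qR230avzfn4zyY364476'.
Captured: group 1 = 'aitek', group 2 = '0qR230avzfn4zyY36447'.

aitek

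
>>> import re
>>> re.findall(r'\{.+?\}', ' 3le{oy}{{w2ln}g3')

With the lazy modifier that quantifier settles for the fewest repetitions that let the rest of the pattern succeed (the atoms after it are unaffected and can still be greedy).
Walking the string: at [4:8] → '{oy}'; at [8:15] → '{{w2ln}'.
Since nothing is captured, `findall` lists the 2 matched substrings directly.

['{oy}', '{{w2ln}']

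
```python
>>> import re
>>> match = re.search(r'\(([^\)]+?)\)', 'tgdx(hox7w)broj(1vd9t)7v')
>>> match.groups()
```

('hox7w',)

`search` walks the string left to right and returns the first match it finds.
The match spans [4:11] → '(hox7w)'.
Captured: group 1 = 'hox7w'.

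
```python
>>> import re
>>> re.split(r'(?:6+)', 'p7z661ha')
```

['p7z', '1ha']

The pattern matches one or more of a literal '6' (non-capturing group).
The string is cut at each match, leaving 2 pieces.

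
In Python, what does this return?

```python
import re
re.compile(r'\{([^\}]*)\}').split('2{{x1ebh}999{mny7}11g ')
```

['2', '{x1ebh', '999', 'mny7', '11g ']

Matches to split on: at [1:9] → '{{x1ebh}'; at [12:18] → '{mny7}'.
The group in the pattern means `split` returns the separators' captures alongside the pieces.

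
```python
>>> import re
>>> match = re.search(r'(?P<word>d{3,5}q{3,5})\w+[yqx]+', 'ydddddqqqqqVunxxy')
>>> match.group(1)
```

'dddddqqqqq'

The pattern matches 3 to 5 of the literal 'd', then 3 to 5 of the literal 'q' (captured as 'word'); then one or more of a word character, then one or more of one of [yqx].
`re.search` scans for the first position where the pattern succeeds.
The match spans [1:17] → 'dddddqqqqqVunxxy'.
Captured: group 1 = 'dddddqqqqq'.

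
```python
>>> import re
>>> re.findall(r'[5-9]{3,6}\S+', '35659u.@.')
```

This matches 3 to 6 of a character in [5-9]; then one or more of a non-whitespace character.
Walking the string: at [1:9] → '5659u.@.'.
Since nothing is captured, `findall` lists the 1 matched substring directly.

['5659u.@.']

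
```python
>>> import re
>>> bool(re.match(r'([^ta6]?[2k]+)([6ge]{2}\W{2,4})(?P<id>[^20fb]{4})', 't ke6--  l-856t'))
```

False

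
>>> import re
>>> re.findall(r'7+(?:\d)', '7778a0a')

`findall` yields the raw match text (1 of them) because the pattern has no groups.

['7778']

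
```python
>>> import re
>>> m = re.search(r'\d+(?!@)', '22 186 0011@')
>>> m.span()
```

Because the assertion is negative and zero-width, positions next to the forbidden text are skipped.
The match spans [0:2] → '22'.

(0, 2)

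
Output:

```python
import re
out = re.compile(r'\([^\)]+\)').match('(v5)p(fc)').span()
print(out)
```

(0, 4)

`re.match` only tries the pattern at the start of the string.
The match spans [0:4] → '(v5)'.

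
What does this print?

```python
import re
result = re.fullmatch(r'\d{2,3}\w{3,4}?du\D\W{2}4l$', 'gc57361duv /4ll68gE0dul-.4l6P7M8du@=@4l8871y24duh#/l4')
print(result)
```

`fullmatch` succeeds only if the pattern covers the string from start to end.
Here there's no way to consume every character, so the call returns None.

None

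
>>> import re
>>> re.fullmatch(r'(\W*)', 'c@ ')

None

Pattern: zero or more of a non-word character (captured).
`re.fullmatch` requires the pattern to consume the entire string.
Here the pattern can't cover the whole string, so the call returns None.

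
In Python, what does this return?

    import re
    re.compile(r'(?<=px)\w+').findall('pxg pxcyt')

['g', 'cyt']

The `(?=…)`/`(?<=…)` assertion just peeks at neighbouring text; it doesn't advance the match position.
Matches: at [2:3] → 'g'; at [6:9] → 'cyt'.
`findall` yields the raw match text (2 of them) because the pattern has no groups.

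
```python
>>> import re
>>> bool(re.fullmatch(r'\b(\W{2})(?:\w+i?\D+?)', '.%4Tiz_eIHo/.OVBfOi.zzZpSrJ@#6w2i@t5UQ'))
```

`re.fullmatch` requires the pattern to consume the entire string.
Here the string isn't matched end-to-end, so the call returns None, and `bool(None)` is False.

False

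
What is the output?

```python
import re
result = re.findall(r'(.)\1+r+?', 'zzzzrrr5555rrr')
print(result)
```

`\1` has to match the exact text group 1 already captured.
With a single group, `findall` returns only what that group captured — 2 items.

['z', '5']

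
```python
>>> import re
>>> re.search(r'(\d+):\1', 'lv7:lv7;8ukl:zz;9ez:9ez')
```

None

The backreference `\1` re-matches whatever the first group consumed, character for character.
`re.search` scans for the first position where the pattern succeeds.
Here no position works, so the call returns None.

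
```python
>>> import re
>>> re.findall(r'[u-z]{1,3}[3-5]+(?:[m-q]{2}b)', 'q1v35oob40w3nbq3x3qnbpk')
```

This matches 1 to 3 of a character in [u-z], then one or more of a character in [3-5]; then exactly 2 of a character in [m-q], then the literal 'b' (non-capturing group).
No capturing groups, so `findall` returns the 2 full match strings.

['v35oob', 'x3qnb']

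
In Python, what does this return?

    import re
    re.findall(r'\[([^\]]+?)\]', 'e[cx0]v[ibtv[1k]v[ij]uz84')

['cx0', 'ibtv[1k', 'ij']

Scanning left to right: at [1:6] match '[cx0]', group 1 = 'cx0'; at [7:16] match '[ibtv[1k]', group 1 = 'ibtv[1k'; at [17:21] match '[ij]', group 1 = 'ij'.
Because there's exactly one group, `findall` drops the full match and keeps group 1 from each hit.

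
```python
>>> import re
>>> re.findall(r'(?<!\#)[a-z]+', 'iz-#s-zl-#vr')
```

['iz', 'zl', 'r']

The negative lookahead/lookbehind blocks any match where the forbidden context is present.
Scanning left to right: at [0:2] → 'iz'; at [6:8] → 'zl'; at [11:12] → 'r'.
Since nothing is captured, `findall` lists the 3 matched substrings directly.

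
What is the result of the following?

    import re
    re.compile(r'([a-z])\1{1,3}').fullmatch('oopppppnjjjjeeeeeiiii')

None

`re.fullmatch` requires the pattern to consume the entire string.
Here the pattern can't cover the whole string, so the call returns None.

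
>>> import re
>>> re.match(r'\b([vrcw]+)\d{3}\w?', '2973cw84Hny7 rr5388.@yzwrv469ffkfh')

None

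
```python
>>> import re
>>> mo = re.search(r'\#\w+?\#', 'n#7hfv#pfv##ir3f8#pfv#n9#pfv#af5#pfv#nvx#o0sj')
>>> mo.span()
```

(1, 7)

Unlike `match`, `search` isn't anchored — it looks for the pattern anywhere in the string.
The match spans [1:7] → '#7hfv#'.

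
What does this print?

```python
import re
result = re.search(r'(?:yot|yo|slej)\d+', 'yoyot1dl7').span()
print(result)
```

Unlike `match`, `search` isn't anchored — it looks for the pattern anywhere in the string.
The match spans [2:6] → 'yot1'.

(2, 6)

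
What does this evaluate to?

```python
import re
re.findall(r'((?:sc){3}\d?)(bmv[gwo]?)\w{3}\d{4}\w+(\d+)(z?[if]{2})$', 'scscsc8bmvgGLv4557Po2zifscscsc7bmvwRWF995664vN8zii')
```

The pattern matches the literal 'sc' repeated 3 times, then optionally a digit (captured); then the literal 'bmv', then optionally one of [gwo] (captured); then exactly 3 of a word character, then exactly 4 of a digit, then one or more of a word character; then one or more of a digit (captured); then optionally the literal 'z', then exactly 2 of one of [if] (captured); then anchored at the end.
Matches: at [0:50] match 'scscsc8bmvgGLv4557Po2zifscscsc7bmvwRWF995664vN8zii', groups = ('scscsc8', 'bmvg', '8', 'zii').
With 4 capturing groups, `findall` returns a 4-tuple per match.

[('scscsc8', 'bmvg', '8', 'zii')]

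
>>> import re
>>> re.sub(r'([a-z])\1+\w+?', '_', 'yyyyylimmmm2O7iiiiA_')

'_i_O7__'

`\1` has to match the exact text group 1 already captured.
Matches: at [0:6] → 'yyyyyl'; at [7:12] → 'mmmm2'; at [14:19] → 'iiiiA'.
Each match is replaced by '_'.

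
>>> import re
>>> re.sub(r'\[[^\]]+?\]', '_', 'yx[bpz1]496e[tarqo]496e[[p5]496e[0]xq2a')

'yx_496e_496e_496e_xq2a'

Each match is replaced by '_'.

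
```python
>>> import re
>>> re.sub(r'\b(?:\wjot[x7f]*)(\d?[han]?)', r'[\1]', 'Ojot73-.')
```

'[3]-.'

The pattern matches a word boundary (`\b`, zero-width); then a word character, then the literal 'jot', then zero or more of one of [x7f] (non-capturing group); then optionally a digit, then optionally one of [han] (captured).
Matches: at [0:6] → 'Ojot73'.
The replacement refers to a captured group, so each match is rewritten using its own captured text.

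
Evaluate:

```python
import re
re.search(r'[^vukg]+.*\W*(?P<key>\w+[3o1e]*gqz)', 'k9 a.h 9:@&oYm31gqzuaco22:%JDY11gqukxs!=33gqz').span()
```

(1, 45)

This matches one or more of any character except [vukg], then zero or more of any character, then zero or more of a non-word character; then one or more of a word character, then zero or more of one of [3o1e], then the literal 'gqz' (captured as 'key').
The match spans [1:45] → '9 a.h 9:@&oYm31gqzuaco22:%JDY11gqukxs!=33gqz'.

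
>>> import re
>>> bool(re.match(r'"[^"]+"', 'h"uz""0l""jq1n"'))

False

With `match`, the pattern is implicitly anchored at the beginning.
Here position 0 doesn't satisfy it, so the call returns None, and `bool(None)` is False.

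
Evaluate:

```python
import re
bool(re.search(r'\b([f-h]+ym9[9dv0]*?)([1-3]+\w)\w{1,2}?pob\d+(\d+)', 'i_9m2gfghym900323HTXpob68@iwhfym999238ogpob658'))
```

Pattern: a word boundary (`\b`, zero-width); then one or more of a character in [f-h], then the literal 'ym9', then zero or more of one of [9dv0] (lazy) (captured); then one or more of a character in [1-3], then a word character (captured); then 1 to 2 of a word character (lazy), then the literal 'pob', then one or more of a digit; then one or more of a digit (captured).
`re.search` tries every starting position until one works.
Here the pattern never matches, so the call returns None, and `bool(None)` is False.

False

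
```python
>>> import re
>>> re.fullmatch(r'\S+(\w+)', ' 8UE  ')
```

The pattern matches one or more of a non-whitespace character; then one or more of a word character (captured).
`re.fullmatch` requires the pattern to consume the entire string.
Here the string isn't matched end-to-end, so the call returns None.

None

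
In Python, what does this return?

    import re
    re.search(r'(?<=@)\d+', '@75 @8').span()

The lookaround is zero-width — it requires the adjacent text to match without consuming it, so the asserted text isn't part of the match.
`re.search` tries every starting position until one works.
The match spans [1:3] → '75'.

(1, 3)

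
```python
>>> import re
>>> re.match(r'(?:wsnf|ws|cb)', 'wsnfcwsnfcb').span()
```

(0, 4)

`match` is anchored at position 0; if the pattern doesn't fit there, it returns None.
The match spans [0:4] → 'wsnf'.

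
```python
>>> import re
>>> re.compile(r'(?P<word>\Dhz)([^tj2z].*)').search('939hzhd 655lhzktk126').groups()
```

('lhz', 'ktk126')

The match spans [11:20] → 'lhzktk126'.
Captured: group 1 = 'lhz', group 2 = 'ktk126'.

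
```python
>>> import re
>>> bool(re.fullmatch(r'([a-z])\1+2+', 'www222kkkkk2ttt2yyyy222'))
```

`re.fullmatch` is like wrapping the pattern in `^…$` (in single-line mode).
Here the pattern can't cover the whole string, so the call returns None, and `bool(None)` is False.

False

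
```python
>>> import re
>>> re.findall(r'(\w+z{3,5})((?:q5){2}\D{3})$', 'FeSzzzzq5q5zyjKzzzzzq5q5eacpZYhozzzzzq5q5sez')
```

The pattern matches one or more of a word character, then 3 to 5 of a literal 'z' (captured); then the literal 'q5' repeated 2 times, then exactly 3 of a non-digit (captured); then anchored at the end.
With 2 capturing groups, `findall` returns a 2-tuple per match.

[('FeSzzzzq5q5zyjKzzzzzq5q5eacpZYhozzzzz', 'q5q5sez')]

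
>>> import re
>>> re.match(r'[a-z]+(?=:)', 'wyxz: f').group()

'wyxz'

`re.match` only tries the pattern at the start of the string.
The match spans [0:4] → 'wyxz'.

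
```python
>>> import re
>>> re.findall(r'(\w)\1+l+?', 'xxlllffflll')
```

`\1` is not a pattern — it's the concrete string captured by group 1, re-applied verbatim.
Scanning left to right: at [0:3] match 'xxl', group 1 = 'x'; at [5:9] match 'fffl', group 1 = 'f'.
One capturing group, so `findall` returns just the captured substring from each match — 2 in all.

['x', 'f']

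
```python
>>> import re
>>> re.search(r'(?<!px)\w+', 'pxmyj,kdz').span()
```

Because the assertion is negative and zero-width, positions next to the forbidden text are skipped.
`search` walks the string left to right and returns the first match it finds.
The match spans [0:5] → 'pxmyj'.

(0, 5)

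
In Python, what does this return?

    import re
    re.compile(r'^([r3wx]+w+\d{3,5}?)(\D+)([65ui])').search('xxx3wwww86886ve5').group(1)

'xxx3wwww86886'

The match spans [0:16] → 'xxx3wwww86886ve5'.
Captured: group 1 = 'xxx3wwww86886', group 2 = 've', group 3 = '5'.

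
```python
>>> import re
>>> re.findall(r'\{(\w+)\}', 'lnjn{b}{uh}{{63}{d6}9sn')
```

['b', 'uh', '63', 'd6']

Matches: at [4:7] match '{b}', group 1 = 'b'; at [7:11] match '{uh}', group 1 = 'uh'; at [12:16] match '{63}', group 1 = '63'; at [16:20] match '{d6}', group 1 = 'd6'.
One capturing group, so `findall` returns just the captured substring from each match — 4 in all.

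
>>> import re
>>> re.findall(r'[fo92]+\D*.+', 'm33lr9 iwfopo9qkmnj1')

['9 iwfopo9qkmnj1']

The pattern matches one or more of one of [fo92], then zero or more of a non-digit; then one or more of any character.
Since nothing is captured, `findall` lists the 1 matched substring directly.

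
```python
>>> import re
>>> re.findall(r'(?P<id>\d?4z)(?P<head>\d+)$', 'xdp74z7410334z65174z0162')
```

The pattern matches optionally a digit, then the literal '4z' (captured as 'id'); then one or more of a digit (captured as 'head'); then anchored at the end.
Walking the string: at [17:24] match '74z0162', groups = ('74z', '0162').
Multiple groups make `findall` return tuples — one 2-tuple for the one match.

[('74z', '0162')]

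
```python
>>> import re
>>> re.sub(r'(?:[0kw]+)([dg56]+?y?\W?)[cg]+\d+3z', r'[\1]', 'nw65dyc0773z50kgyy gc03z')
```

'n[65dy]50kgyy gc03z'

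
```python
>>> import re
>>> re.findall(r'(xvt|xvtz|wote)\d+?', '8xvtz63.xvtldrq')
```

With a single group, `findall` returns only what that group captured — 1 item.

['xvtz']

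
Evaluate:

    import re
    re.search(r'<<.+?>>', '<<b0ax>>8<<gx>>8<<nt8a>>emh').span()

The `?` after the quantifier makes it lazy — it takes as little as possible before letting the rest of the pattern try.
Unlike `match`, `search` isn't anchored — it looks for the pattern anywhere in the string.
The match spans [0:8] → '<<b0ax>>'.

(0, 8)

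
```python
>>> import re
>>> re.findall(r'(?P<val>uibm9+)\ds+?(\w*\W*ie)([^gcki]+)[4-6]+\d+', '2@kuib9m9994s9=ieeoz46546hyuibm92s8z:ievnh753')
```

Pattern: a literal 'u', then the literal 'ibm', then one or more of a literal '9' (captured as 'val'); then a digit, then one or more of the literal 's' (lazy); then zero or more of a word character, then zero or more of a non-word character, then the literal 'ie' (captured); then one or more of any character except [gcki] (captured); then one or more of a character in [4-6], then one or more of a digit.
Scanning left to right: at [27:45] match 'uibm92s8z:ievnh753', groups = ('uibm9', '8z:ie', 'vnh7').
`findall` packs the 3 group values into a tuple for every match.

[('uibm9', '8z:ie', 'vnh7')]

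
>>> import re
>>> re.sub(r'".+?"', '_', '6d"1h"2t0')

Matches: at [2:6] → '"1h"'.
Every occurrence is swapped for '_'.

'6d_2t0'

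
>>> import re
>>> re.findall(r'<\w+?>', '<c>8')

['<c>']

No capturing groups, so `findall` returns the 1 full match string.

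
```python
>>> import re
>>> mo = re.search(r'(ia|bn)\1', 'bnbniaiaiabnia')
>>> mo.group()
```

'bnbn'

A backreference is literal: `\1` must see the identical characters the first group matched.
The match spans [0:4] → 'bnbn'.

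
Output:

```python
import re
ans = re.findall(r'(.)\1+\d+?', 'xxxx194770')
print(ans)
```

After group 1 captures some text, `\1` only succeeds where that same text appears again.
Scanning left to right: at [0:5] match 'xxxx1', group 1 = 'x'; at [7:10] match '770', group 1 = '7'.
With a single group, `findall` returns only what that group captured — 2 items.

['x', '7']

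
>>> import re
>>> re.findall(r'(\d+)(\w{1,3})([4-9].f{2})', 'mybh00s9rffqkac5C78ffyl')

With 3 capturing groups, `findall` returns a 3-tuple per match.

[('00', 's', '9rff'), ('5', 'C', '78ff')]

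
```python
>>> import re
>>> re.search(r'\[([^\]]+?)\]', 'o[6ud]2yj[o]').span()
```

`search` walks the string left to right and returns the first match it finds.
The match spans [1:6] → '[6ud]'.
Captured: group 1 = '6ud'.

(1, 6)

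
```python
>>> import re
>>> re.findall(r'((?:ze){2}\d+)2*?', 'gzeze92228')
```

This matches the literal 'ze' repeated 2 times, then one or more of a digit (captured); then zero or more of a literal '2' (lazy).
Because there's exactly one group, `findall` drops the full match and keeps group 1 from the one hit.

['zeze92228']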